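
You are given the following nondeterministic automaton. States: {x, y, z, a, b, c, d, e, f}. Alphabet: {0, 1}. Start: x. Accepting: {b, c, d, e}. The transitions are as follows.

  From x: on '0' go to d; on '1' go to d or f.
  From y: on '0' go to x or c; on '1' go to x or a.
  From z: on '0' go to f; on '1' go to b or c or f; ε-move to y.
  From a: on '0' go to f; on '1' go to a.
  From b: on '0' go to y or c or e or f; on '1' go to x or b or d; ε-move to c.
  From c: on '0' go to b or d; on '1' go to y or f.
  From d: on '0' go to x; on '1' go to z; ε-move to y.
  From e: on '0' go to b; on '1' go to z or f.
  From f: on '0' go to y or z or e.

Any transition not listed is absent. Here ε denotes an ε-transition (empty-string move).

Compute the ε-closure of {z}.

Begin with {z}.
ε-move z → y; add y.

{y, z}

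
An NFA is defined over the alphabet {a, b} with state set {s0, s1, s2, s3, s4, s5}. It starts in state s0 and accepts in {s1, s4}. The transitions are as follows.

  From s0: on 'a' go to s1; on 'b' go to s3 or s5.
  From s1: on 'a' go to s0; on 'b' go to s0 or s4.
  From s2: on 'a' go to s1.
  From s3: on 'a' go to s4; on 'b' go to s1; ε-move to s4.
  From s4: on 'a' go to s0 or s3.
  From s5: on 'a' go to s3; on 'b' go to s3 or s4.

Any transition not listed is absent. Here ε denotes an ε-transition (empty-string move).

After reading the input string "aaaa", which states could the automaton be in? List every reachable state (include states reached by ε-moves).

Start in {s0}.
Read 'a': s0→{s1}; now {s1}.
Read 'a': s1→{s0}; now {s0}.
Read 'a': s0→{s1}; now {s1}.
Read 'a': s1→{s0}; now {s0}.

{s0}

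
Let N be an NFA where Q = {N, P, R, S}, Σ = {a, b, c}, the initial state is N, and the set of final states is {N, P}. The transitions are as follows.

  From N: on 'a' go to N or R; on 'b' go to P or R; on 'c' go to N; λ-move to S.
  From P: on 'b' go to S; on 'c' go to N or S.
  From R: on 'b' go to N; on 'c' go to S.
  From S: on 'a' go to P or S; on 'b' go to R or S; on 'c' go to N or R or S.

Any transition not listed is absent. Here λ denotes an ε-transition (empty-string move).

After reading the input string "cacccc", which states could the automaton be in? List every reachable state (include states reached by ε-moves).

Start: ε-closure({N}) = {N, S}.
Read 'c': N→{N}, S→{N, R, S}; now {N, R, S}.
Read 'a': N→{N, R}, R→∅, S→{P, S}; now {N, P, R, S}.
Read 'c': N→{N}, P→{N, S}, R→{S}, S→{N, R, S}; now {N, R, S}.
Read 'c': N→{N}, R→{S}, S→{N, R, S}; now {N, R, S}.
Read 'c': N→{N}, R→{S}, S→{N, R, S}; now {N, R, S}.
Read 'c': N→{N}, R→{S}, S→{N, R, S}; now {N, R, S}.

{N, R, S}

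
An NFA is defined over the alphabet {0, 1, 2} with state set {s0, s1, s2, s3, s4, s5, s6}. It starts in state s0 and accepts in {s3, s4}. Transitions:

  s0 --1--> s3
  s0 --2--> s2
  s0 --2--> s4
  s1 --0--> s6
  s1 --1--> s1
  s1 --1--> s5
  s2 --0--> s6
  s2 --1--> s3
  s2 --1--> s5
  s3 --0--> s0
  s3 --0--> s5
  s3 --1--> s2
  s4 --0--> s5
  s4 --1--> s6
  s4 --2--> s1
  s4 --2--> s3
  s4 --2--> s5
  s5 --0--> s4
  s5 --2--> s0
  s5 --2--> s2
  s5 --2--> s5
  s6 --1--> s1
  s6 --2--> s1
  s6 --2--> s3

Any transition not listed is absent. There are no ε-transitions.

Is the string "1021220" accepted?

Yes

Start in {s0}.
Read '1': {s0} → {s3}.
Read '0': {s3} → {s0, s5}.
Read '2': {s0, s5} → {s0, s2, s4, s5}.
Read '1': {s0, s2, s4, s5} → {s3, s5, s6}.
Read '2': {s3, s5, s6} → {s0, s1, s2, s3, s5}.
Read '2': {s0, s1, s2, s3, s5} → {s0, s2, s4, s5}.
Read '0': {s0, s2, s4, s5} → {s4, s5, s6}.
The final set {s4, s5, s6} contains the accepting state s4.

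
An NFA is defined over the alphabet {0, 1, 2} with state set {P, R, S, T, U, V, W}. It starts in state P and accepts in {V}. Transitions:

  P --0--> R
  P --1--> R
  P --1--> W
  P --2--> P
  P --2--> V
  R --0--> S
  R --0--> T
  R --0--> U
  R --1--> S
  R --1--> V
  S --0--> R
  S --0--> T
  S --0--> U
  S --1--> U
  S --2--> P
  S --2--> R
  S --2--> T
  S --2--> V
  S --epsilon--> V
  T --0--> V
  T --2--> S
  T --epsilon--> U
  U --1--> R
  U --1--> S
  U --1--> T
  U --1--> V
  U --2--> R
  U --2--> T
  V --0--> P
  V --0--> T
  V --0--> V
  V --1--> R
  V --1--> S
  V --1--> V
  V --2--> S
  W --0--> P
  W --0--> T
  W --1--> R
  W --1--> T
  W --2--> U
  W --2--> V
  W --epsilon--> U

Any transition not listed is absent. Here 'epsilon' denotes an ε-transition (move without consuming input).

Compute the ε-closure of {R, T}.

{R, T, U}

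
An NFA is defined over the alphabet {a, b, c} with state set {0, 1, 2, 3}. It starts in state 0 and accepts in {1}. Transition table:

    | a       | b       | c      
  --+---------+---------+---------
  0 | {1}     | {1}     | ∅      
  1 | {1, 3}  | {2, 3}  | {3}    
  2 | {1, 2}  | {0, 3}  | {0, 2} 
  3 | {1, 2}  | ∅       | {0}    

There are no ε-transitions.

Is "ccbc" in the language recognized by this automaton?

No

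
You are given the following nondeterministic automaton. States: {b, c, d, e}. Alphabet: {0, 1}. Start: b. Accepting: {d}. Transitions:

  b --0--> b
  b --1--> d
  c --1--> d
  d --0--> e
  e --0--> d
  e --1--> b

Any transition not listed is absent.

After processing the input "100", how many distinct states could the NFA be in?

Start in {b}.
Read '1': {b} → {d}.
Read '0': {d} → {e}.
Read '0': {e} → {d}.
That set has 1 state.

1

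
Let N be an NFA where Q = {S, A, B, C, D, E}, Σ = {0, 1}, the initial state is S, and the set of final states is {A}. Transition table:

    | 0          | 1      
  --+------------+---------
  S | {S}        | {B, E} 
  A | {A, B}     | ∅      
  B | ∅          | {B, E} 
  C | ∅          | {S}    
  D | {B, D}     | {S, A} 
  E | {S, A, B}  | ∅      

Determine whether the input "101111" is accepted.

No

Start in {S}.
Read '1': S→{B, E}; now {B, E}.
Read '0': B→∅, E→{S, A, B}; now {S, A, B}.
Read '1': S→{B, E}, A→∅, B→{B, E}; now {B, E}.
Read '1': B→{B, E}, E→∅; now {B, E}.
Read '1': B→{B, E}, E→∅; now {B, E}.
Read '1': B→{B, E}, E→∅; now {B, E}.
The final set {B, E} contains no accepting state.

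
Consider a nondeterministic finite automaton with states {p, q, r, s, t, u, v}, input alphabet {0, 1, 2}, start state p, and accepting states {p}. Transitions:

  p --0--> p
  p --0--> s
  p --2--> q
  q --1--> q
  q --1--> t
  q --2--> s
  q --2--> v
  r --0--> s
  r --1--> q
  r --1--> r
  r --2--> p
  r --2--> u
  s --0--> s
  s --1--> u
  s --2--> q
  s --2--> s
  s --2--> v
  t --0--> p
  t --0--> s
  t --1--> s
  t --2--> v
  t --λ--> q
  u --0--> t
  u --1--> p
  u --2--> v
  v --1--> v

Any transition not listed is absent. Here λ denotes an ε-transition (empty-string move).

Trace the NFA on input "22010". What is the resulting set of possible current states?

Start in {p}.
Read '2': {p} → {q}.
Read '2': {q} → {s, v}.
Read '0': {s, v} → {s}.
Read '1': {s} → {u}.
Read '0': {u} → {q, t}.

{q, t}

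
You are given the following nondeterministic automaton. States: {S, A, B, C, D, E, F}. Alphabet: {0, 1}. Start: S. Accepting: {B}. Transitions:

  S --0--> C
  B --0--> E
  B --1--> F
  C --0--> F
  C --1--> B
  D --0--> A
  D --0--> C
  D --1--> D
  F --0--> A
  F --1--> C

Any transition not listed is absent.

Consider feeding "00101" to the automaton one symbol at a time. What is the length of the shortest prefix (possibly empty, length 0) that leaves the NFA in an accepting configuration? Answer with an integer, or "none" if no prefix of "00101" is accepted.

Start in {S}.
Read '0': {S} → {C}.
Read '0': {C} → {F}.
Read '1': {F} → {C}.
Read '0': {C} → {F}.
Read '1': {F} → {C}.
No reachable set along the way intersects F.

none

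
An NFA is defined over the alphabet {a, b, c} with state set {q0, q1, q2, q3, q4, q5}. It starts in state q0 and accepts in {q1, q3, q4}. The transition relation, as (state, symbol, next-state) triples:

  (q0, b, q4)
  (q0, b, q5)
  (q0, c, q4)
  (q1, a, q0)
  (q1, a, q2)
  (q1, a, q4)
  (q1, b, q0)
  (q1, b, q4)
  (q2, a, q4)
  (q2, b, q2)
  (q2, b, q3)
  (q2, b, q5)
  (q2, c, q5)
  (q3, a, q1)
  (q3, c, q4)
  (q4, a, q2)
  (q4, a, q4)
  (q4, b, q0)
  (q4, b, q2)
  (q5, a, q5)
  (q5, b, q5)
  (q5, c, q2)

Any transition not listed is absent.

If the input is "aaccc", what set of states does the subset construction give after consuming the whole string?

Start in {q0}.
Read 'a': {q0} → ∅.
The set is empty and remains empty for the remaining 4 symbols.

∅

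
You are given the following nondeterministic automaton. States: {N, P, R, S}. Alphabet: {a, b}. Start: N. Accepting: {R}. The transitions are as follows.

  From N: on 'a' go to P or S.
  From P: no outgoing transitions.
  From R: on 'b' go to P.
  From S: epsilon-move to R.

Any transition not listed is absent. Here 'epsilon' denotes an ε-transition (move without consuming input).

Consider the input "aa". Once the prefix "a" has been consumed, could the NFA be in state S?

Yes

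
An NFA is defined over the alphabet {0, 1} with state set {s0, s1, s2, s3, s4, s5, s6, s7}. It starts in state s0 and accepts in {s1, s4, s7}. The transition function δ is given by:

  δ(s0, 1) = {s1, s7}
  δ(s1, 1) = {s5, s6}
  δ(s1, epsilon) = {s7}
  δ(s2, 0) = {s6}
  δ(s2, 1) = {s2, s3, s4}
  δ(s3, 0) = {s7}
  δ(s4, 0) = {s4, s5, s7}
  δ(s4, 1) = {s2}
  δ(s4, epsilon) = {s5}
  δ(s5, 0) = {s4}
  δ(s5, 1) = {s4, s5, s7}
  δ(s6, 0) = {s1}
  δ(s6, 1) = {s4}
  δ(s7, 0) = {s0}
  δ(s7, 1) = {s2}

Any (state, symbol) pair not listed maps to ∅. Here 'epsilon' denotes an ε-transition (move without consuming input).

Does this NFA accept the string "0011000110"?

No

Start in {s0}.
Read '0': {s0} → ∅.
The set is empty and remains empty for the remaining 9 symbols.
The final set ∅ contains no accepting state.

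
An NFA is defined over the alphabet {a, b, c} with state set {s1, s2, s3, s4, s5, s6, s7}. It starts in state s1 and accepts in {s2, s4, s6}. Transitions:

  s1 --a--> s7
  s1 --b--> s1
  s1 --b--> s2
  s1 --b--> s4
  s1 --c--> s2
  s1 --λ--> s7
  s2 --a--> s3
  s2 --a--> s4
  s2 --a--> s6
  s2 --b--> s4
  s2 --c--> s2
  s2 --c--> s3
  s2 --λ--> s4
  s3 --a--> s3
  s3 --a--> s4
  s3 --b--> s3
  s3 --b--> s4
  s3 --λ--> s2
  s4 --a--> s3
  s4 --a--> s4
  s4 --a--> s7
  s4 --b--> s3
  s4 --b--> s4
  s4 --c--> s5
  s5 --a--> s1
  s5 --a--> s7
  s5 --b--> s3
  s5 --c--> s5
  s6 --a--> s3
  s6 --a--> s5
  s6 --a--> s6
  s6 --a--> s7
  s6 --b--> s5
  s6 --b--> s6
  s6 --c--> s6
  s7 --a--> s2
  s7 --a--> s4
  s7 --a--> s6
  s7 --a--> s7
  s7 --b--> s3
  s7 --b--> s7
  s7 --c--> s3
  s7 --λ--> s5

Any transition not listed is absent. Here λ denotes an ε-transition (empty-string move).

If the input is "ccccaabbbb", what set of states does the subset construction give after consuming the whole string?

{s1, s2, s3, s4, s5, s6, s7}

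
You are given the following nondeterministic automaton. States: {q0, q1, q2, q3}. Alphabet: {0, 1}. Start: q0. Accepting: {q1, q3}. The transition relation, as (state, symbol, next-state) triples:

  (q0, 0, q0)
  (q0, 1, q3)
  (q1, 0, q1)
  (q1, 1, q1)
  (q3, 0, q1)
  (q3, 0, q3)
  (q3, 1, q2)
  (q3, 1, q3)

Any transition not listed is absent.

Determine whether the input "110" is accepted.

Start in {q0}.
Read '1': {q0} → {q3}.
Read '1': {q3} → {q2, q3}.
Read '0': {q2, q3} → {q1, q3}.
The final set {q1, q3} contains the accepting states q1, q3.

Yes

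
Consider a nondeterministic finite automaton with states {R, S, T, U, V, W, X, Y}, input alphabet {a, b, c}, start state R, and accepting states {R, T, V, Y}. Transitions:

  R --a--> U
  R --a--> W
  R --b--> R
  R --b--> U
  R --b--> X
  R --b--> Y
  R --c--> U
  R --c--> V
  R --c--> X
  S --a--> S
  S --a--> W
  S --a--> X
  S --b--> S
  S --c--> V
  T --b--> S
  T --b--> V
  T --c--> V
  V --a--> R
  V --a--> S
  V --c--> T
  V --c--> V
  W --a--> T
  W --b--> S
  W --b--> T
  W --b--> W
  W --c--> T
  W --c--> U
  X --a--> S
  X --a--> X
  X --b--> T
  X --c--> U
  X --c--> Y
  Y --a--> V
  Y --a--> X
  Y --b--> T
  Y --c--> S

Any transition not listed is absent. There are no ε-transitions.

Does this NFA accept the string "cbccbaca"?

Start in {R}.
Read 'c': R→{U, V, X}; now {U, V, X}.
Read 'b': U→∅, V→∅, X→{T}; now {T}.
Read 'c': T→{V}; now {V}.
Read 'c': V→{T, V}; now {T, V}.
Read 'b': T→{S, V}, V→∅; now {S, V}.
Read 'a': S→{S, W, X}, V→{R, S}; now {R, S, W, X}.
Read 'c': R→{U, V, X}, S→{V}, W→{T, U}, X→{U, Y}; now {T, U, V, X, Y}.
Read 'a': T→∅, U→∅, V→{R, S}, X→{S, X}, Y→{V, X}; now {R, S, V, X}.
The final set {R, S, V, X} contains the accepting states R, V.

Yes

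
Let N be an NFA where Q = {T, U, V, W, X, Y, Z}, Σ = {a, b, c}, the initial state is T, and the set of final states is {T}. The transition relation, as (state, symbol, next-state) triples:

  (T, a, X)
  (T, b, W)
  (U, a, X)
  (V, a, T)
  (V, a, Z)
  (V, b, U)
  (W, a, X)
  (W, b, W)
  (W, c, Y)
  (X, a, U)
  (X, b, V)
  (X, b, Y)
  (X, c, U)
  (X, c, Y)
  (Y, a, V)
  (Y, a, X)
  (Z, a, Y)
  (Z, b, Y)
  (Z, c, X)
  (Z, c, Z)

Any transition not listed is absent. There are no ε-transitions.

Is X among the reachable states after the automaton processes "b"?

No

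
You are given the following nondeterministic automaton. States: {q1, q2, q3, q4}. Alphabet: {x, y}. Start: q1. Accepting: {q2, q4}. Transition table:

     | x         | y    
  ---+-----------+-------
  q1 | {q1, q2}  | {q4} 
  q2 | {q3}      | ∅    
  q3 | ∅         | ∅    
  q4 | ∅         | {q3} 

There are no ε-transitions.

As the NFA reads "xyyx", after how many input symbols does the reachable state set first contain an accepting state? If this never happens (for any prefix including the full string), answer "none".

Start in {q1}.
Read 'x': {q1} → {q1, q2}.
None of the earlier sets intersect F, but {q1, q2} does.

1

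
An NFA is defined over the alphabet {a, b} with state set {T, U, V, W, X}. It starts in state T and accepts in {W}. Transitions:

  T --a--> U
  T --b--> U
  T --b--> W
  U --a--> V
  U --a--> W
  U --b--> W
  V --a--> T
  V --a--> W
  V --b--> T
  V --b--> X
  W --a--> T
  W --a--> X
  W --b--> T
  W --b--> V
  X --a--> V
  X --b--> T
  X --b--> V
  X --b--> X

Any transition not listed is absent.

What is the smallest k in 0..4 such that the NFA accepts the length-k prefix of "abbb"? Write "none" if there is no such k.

2

Start in {T}.
Read 'a': {T} → {U}.
Read 'b': {U} → {W}.
None of the earlier sets intersect F, but {W} does.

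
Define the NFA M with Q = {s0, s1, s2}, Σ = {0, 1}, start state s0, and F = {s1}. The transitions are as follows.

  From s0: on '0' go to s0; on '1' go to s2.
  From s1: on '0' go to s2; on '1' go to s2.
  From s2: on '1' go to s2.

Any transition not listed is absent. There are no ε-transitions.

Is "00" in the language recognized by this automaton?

No

Start in {s0}.
Read '0': {s0} → {s0}.
Read '0': {s0} → {s0}.
The final set {s0} contains no accepting state.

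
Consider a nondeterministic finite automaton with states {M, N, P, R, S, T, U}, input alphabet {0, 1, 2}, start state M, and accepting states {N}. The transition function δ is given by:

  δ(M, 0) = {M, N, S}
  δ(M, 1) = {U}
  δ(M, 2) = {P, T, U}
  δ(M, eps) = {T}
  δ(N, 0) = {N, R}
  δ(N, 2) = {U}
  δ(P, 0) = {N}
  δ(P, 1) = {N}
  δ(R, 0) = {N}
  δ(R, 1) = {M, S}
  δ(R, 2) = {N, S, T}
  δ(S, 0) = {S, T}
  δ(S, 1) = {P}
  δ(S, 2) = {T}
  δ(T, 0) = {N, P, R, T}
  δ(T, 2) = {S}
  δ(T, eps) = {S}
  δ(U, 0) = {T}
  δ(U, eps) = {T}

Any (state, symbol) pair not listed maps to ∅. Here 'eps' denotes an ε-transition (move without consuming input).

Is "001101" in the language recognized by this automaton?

Start: ε-closure({M}) = {M, S, T}.
Read '0': M→{M, N, S}, S→{S, T}, T→{N, P, R, T}; now {M, N, P, R, S, T}.
Read '0': M→{M, N, S}, N→{N, R}, P→{N}, R→{N}, S→{S, T}, T→{N, P, R, T}; now {M, N, P, R, S, T}.
Read '1': M→{U}, N→∅, P→{N}, R→{M, S}, S→{P}, T→∅; union {M, N, P, S, U}; ε-closure = {M, N, P, S, T, U}.
Read '1': M→{U}, N→∅, P→{N}, S→{P}, T→∅, U→∅; union {N, P, U}; ε-closure = {N, P, S, T, U}.
Read '0': N→{N, R}, P→{N}, S→{S, T}, T→{N, P, R, T}, U→{T}; now {N, P, R, S, T}.
Read '1': N→∅, P→{N}, R→{M, S}, S→{P}, T→∅; union {M, N, P, S}; ε-closure = {M, N, P, S, T}.
The final set {M, N, P, S, T} contains the accepting state N.

Yes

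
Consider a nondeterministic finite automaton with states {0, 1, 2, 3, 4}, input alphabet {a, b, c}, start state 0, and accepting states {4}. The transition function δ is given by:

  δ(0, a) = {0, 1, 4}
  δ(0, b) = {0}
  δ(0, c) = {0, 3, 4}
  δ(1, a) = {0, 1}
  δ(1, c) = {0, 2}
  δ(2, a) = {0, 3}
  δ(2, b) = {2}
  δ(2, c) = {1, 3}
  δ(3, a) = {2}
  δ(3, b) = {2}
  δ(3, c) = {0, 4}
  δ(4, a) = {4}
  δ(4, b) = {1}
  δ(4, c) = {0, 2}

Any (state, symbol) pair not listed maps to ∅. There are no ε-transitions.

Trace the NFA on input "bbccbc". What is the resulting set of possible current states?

{0, 1, 2, 3, 4}

Start in {0}.
Read 'b': {0} → {0}.
Read 'b': {0} → {0}.
Read 'c': {0} → {0, 3, 4}.
Read 'c': {0, 3, 4} → {0, 2, 3, 4}.
Read 'b': {0, 2, 3, 4} → {0, 1, 2}.
Read 'c': {0, 1, 2} → {0, 1, 2, 3, 4}.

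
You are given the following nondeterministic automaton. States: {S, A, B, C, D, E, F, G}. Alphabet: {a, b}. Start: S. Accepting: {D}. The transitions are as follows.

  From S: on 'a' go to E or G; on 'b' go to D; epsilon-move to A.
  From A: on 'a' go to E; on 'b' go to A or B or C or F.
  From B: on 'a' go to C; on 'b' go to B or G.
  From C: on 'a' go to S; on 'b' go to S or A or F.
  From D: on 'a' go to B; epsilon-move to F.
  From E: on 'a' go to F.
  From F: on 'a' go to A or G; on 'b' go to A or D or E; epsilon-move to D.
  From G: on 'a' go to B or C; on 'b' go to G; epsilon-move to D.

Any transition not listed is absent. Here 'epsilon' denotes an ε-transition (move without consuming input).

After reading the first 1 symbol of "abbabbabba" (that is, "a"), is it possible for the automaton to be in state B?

No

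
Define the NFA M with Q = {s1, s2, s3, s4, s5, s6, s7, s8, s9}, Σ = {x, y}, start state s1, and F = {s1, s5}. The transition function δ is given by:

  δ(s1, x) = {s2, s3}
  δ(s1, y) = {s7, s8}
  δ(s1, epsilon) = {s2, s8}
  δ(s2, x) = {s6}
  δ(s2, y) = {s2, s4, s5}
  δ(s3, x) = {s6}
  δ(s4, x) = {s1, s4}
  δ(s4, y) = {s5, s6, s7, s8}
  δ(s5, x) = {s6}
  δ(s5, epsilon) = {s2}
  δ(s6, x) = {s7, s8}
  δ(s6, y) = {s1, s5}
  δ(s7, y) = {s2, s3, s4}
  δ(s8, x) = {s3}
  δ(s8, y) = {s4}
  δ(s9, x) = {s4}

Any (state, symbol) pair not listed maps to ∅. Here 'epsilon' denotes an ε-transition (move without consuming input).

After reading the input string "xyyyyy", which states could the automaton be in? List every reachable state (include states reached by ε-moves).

Start: ε-closure({s1}) = {s1, s2, s8}.
Read 'x': {s1, s2, s8} → {s2, s3, s6}.
Read 'y': {s2, s3, s6} → {s1, s2, s4, s5, s8}.
Read 'y': {s1, s2, s4, s5, s8} → {s2, s4, s5, s6, s7, s8}.
Read 'y': {s2, s4, s5, s6, s7, s8} → {s1, s2, s3, s4, s5, s6, s7, s8}.
Read 'y': {s1, s2, s3, s4, s5, s6, s7, s8} → {s1, s2, s3, s4, s5, s6, s7, s8}.
Read 'y': {s1, s2, s3, s4, s5, s6, s7, s8} → {s1, s2, s3, s4, s5, s6, s7, s8}.

{s1, s2, s3, s4, s5, s6, s7, s8}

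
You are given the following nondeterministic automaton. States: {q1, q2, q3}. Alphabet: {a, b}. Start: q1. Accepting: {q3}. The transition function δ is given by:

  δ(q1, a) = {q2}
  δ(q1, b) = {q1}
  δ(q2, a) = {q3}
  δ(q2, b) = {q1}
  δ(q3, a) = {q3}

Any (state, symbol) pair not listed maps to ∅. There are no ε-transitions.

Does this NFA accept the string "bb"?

Start in {q1}.
Read 'b': q1→{q1}; now {q1}.
Read 'b': q1→{q1}; now {q1}.
The final set {q1} contains no accepting state.

No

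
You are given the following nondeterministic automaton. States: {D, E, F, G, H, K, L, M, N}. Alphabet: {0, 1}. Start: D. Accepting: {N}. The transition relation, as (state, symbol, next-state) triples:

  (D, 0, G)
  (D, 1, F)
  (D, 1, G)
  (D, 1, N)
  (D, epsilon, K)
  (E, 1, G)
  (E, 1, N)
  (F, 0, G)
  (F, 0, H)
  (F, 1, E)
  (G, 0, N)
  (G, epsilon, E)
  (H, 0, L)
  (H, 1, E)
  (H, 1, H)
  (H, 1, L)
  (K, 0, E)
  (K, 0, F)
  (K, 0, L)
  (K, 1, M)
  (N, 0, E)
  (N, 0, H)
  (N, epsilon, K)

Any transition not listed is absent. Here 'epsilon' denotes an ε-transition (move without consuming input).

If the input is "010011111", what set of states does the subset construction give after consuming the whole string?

Start: ε-closure({D}) = {D, K}.
Read '0': D→{G}, K→{E, F, L}; now {E, F, G, L}.
Read '1': E→{G, N}, F→{E}, G→∅, L→∅; union {E, G, N}; ε-closure = {E, G, K, N}.
Read '0': E→∅, G→{N}, K→{E, F, L}, N→{E, H}; union {E, F, H, L, N}; ε-closure = {E, F, H, K, L, N}.
Read '0': E→∅, F→{G, H}, H→{L}, K→{E, F, L}, L→∅, N→{E, H}; now {E, F, G, H, L}.
Read '1': E→{G, N}, F→{E}, G→∅, H→{E, H, L}, L→∅; union {E, G, H, L, N}; ε-closure = {E, G, H, K, L, N}.
Read '1': E→{G, N}, G→∅, H→{E, H, L}, K→{M}, L→∅, N→∅; union {E, G, H, L, M, N}; ε-closure = {E, G, H, K, L, M, N}.
Read '1': E→{G, N}, G→∅, H→{E, H, L}, K→{M}, L→∅, M→∅, N→∅; union {E, G, H, L, M, N}; ε-closure = {E, G, H, K, L, M, N}.
Read '1': E→{G, N}, G→∅, H→{E, H, L}, K→{M}, L→∅, M→∅, N→∅; union {E, G, H, L, M, N}; ε-closure = {E, G, H, K, L, M, N}.
Read '1': E→{G, N}, G→∅, H→{E, H, L}, K→{M}, L→∅, M→∅, N→∅; union {E, G, H, L, M, N}; ε-closure = {E, G, H, K, L, M, N}.

{E, G, H, K, L, M, N}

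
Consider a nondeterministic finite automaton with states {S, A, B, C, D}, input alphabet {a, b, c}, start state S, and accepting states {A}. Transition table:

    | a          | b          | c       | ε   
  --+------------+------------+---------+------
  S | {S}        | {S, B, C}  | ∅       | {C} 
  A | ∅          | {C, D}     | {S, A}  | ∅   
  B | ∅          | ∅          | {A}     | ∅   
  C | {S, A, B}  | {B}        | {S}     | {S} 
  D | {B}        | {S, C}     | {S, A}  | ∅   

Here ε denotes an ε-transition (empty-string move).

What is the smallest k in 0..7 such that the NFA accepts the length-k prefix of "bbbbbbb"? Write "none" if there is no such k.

none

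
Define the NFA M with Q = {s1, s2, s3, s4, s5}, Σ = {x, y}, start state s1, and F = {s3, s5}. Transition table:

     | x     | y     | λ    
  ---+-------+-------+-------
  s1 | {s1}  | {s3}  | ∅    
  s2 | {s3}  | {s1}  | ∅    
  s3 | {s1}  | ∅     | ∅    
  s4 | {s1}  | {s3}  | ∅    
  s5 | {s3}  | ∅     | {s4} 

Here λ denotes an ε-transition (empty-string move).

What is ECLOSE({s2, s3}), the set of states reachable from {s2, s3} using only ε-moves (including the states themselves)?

Begin with {s2, s3}.
No ε-moves leave this set, so the closure equals the set itself.

{s2, s3}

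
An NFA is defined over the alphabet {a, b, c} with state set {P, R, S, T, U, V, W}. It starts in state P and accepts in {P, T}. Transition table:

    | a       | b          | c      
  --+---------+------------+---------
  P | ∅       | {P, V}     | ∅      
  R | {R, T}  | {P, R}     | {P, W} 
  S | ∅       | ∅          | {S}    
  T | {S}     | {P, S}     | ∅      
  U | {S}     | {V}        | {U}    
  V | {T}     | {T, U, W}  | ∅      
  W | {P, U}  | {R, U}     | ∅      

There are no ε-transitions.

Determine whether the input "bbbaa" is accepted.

Yes

Start in {P}.
Read 'b': P→{P, V}; now {P, V}.
Read 'b': P→{P, V}, V→{T, U, W}; now {P, T, U, V, W}.
Read 'b': P→{P, V}, T→{P, S}, U→{V}, V→{T, U, W}, W→{R, U}; now {P, R, S, T, U, V, W}.
Read 'a': P→∅, R→{R, T}, S→∅, T→{S}, U→{S}, V→{T}, W→{P, U}; now {P, R, S, T, U}.
Read 'a': P→∅, R→{R, T}, S→∅, T→{S}, U→{S}; now {R, S, T}.
The final set {R, S, T} contains the accepting state T.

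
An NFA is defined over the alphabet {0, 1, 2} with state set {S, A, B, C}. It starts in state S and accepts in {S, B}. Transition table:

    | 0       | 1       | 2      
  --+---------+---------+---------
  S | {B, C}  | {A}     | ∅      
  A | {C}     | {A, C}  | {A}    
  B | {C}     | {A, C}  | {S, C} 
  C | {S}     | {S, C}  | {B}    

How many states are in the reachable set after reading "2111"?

0

Start in {S}.
Read '2': S→∅; now ∅.
The set is empty and remains empty for the remaining 3 symbols.
That set has 0 states.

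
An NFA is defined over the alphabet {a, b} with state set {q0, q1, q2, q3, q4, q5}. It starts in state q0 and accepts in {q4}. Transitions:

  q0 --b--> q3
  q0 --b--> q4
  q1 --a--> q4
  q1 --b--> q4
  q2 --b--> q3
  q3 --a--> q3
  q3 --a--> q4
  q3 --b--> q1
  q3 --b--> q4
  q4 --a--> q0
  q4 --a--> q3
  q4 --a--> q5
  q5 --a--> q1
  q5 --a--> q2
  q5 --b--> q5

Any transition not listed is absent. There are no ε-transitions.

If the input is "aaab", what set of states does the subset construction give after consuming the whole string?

Start in {q0}.
Read 'a': {q0} → ∅.
The set is empty and remains empty for the remaining 3 symbols.

∅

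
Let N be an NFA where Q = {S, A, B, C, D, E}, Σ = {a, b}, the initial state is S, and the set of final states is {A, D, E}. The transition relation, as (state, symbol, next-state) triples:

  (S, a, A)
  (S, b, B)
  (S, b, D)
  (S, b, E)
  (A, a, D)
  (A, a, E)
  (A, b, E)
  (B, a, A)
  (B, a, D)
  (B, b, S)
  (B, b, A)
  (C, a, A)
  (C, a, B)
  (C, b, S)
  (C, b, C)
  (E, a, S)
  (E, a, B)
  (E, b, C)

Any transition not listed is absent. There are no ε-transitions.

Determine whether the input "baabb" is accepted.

No

Start in {S}.
Read 'b': S→{B, D, E}; now {B, D, E}.
Read 'a': B→{A, D}, D→∅, E→{S, B}; now {S, A, B, D}.
Read 'a': S→{A}, A→{D, E}, B→{A, D}, D→∅; now {A, D, E}.
Read 'b': A→{E}, D→∅, E→{C}; now {C, E}.
Read 'b': C→{S, C}, E→{C}; now {S, C}.
The final set {S, C} contains no accepting state.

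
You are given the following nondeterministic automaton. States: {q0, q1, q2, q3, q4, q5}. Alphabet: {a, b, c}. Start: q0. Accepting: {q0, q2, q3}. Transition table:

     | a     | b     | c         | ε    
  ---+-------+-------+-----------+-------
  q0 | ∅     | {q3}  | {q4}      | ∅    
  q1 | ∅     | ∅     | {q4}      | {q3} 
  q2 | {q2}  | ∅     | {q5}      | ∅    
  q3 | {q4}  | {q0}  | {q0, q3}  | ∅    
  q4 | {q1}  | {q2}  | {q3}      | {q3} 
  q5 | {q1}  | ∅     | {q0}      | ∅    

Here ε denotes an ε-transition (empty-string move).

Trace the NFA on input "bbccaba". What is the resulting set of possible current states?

Start in {q0}.
Read 'b': {q0} → {q3}.
Read 'b': {q3} → {q0}.
Read 'c': {q0} → {q3, q4}.
Read 'c': {q3, q4} → {q0, q3}.
Read 'a': {q0, q3} → {q3, q4}.
Read 'b': {q3, q4} → {q0, q2}.
Read 'a': {q0, q2} → {q2}.

{q2}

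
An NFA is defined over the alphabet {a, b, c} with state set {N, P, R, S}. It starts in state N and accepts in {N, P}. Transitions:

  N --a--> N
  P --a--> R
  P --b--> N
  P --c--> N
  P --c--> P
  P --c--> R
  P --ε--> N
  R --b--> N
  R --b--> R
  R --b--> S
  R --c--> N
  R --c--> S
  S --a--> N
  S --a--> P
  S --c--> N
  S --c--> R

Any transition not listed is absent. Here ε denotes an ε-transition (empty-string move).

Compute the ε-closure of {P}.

Begin with {P}.
ε-move P → N; add N.

{N, P}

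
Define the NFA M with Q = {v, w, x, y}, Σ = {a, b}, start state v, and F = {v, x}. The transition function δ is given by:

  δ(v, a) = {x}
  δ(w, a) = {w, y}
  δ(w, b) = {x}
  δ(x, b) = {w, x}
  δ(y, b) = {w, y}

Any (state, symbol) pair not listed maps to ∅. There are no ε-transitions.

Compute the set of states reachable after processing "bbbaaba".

∅

Start in {v}.
Read 'b': v→∅; now ∅.
The set is empty and remains empty for the remaining 6 symbols.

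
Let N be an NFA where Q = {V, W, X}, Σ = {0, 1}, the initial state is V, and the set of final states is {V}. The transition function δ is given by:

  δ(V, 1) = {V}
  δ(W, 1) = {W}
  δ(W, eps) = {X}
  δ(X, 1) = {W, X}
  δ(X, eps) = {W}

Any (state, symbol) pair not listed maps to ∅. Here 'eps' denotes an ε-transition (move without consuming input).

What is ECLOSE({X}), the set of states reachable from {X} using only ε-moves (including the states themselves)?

{W, X}

Begin with {X}.
ε-move X → W; add W.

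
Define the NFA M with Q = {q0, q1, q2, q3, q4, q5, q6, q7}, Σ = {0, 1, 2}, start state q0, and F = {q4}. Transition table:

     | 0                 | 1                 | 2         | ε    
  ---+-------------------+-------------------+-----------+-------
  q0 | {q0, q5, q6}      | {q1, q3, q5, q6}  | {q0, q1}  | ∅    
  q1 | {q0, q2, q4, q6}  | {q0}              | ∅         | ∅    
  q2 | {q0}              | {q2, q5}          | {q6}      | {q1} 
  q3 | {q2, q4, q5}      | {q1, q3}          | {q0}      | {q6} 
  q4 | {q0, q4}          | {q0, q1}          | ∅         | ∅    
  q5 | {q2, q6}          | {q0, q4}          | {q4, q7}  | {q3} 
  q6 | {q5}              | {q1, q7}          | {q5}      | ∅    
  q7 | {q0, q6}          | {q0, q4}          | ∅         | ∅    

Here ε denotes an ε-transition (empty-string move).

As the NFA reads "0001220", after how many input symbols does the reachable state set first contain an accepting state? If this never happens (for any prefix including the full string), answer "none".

2

Start in {q0}.
Read '0': {q0} → {q0, q3, q5, q6}.
Read '0': {q0, q3, q5, q6} → {q0, q1, q2, q3, q4, q5, q6}.
None of the earlier sets intersect F, but {q0, q1, q2, q3, q4, q5, q6} does.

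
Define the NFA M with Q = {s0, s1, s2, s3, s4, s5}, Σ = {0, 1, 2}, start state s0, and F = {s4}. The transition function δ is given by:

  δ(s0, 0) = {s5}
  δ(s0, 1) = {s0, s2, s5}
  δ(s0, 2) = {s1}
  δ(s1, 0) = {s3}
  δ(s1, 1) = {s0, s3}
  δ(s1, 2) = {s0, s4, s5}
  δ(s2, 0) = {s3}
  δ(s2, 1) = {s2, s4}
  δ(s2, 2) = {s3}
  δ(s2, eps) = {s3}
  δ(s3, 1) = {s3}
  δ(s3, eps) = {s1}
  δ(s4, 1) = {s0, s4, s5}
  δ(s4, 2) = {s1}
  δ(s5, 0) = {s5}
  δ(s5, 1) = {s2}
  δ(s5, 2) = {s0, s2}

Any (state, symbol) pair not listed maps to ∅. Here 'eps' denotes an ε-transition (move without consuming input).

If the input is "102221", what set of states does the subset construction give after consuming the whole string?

{s0, s1, s2, s3, s4, s5}

Start in {s0}.
Read '1': {s0} → {s0, s1, s2, s3, s5}.
Read '0': {s0, s1, s2, s3, s5} → {s1, s3, s5}.
Read '2': {s1, s3, s5} → {s0, s1, s2, s3, s4, s5}.
Read '2': {s0, s1, s2, s3, s4, s5} → {s0, s1, s2, s3, s4, s5}.
Read '2': {s0, s1, s2, s3, s4, s5} → {s0, s1, s2, s3, s4, s5}.
Read '1': {s0, s1, s2, s3, s4, s5} → {s0, s1, s2, s3, s4, s5}.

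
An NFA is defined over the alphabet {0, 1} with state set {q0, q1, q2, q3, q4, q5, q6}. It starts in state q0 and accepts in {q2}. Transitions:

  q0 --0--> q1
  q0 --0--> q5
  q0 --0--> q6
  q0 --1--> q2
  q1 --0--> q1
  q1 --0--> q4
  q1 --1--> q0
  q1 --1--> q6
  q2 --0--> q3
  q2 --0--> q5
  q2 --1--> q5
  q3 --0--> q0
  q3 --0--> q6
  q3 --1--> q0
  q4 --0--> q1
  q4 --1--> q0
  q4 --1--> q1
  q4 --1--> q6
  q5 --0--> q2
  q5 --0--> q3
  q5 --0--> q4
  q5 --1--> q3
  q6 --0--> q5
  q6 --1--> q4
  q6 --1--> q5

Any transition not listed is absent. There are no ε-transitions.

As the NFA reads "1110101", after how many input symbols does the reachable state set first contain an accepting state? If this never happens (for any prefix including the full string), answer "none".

Start in {q0}.
Read '1': q0→{q2}; now {q2}.
None of the earlier sets intersect F, but {q2} does.

1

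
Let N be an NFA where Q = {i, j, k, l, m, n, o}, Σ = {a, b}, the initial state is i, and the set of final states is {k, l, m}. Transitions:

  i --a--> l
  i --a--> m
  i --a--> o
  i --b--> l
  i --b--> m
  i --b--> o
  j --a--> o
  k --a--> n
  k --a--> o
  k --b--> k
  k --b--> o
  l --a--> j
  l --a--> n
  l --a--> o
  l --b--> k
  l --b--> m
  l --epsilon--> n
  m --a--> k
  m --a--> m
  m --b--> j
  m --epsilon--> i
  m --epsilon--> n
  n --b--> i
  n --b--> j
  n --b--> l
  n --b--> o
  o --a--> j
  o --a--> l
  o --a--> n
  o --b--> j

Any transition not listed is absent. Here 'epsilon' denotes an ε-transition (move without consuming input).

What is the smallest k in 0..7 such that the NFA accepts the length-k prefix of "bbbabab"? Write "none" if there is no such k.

1

Start in {i}.
Read 'b': i→{l, m, o}; union {l, m, o}; ε-closure = {i, l, m, n, o}.
None of the earlier sets intersect F, but {i, l, m, n, o} does.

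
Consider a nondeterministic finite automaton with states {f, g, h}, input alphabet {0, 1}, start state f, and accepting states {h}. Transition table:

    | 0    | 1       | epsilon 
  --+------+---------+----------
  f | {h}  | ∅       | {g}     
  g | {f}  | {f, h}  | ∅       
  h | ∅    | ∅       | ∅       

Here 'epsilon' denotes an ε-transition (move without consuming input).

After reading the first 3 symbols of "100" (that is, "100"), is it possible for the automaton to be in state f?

Yes

Start: ε-closure({f}) = {f, g}.
Read '1': {f, g} → {f, g, h}.
Read '0': {f, g, h} → {f, g, h}.
Read '0': {f, g, h} → {f, g, h}.
State f is in {f, g, h}.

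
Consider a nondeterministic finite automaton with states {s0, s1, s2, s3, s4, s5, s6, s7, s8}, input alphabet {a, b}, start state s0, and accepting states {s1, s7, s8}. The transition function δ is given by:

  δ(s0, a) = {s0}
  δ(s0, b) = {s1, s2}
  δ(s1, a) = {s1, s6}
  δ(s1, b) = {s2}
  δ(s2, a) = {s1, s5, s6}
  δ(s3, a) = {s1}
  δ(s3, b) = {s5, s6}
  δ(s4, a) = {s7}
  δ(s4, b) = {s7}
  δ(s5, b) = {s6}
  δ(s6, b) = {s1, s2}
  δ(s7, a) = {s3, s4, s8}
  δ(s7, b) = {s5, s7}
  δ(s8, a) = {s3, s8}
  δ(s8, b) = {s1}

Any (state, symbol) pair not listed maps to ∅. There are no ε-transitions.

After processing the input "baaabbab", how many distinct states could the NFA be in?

3

Start in {s0}.
Read 'b': {s0} → {s1, s2}.
Read 'a': {s1, s2} → {s1, s5, s6}.
Read 'a': {s1, s5, s6} → {s1, s6}.
Read 'a': {s1, s6} → {s1, s6}.
Read 'b': {s1, s6} → {s1, s2}.
Read 'b': {s1, s2} → {s2}.
Read 'a': {s2} → {s1, s5, s6}.
Read 'b': {s1, s5, s6} → {s1, s2, s6}.
That set has 3 states.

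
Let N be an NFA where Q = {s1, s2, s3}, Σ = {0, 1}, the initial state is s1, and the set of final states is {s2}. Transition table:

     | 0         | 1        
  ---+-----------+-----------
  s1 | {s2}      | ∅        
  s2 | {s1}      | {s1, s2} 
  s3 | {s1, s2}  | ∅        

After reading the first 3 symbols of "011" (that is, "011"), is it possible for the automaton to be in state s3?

Start in {s1}.
Read '0': {s1} → {s2}.
Read '1': {s2} → {s1, s2}.
Read '1': {s1, s2} → {s1, s2}.
State s3 is not in {s1, s2}.

No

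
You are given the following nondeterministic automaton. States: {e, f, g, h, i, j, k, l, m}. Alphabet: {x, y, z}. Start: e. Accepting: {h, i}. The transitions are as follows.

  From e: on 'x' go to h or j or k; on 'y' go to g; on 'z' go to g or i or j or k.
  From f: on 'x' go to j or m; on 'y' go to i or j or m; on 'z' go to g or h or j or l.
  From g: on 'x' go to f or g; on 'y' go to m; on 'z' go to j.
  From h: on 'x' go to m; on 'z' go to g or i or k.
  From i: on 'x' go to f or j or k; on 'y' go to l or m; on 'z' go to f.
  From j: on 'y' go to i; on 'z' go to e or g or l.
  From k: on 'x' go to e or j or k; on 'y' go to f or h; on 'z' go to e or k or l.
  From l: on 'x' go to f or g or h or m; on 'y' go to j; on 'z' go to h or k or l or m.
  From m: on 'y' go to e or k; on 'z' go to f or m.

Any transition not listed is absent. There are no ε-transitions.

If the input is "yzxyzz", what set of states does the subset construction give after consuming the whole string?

Start in {e}.
Read 'y': {e} → {g}.
Read 'z': {g} → {j}.
Read 'x': {j} → ∅.
The set is empty and remains empty for the remaining 3 symbols.

∅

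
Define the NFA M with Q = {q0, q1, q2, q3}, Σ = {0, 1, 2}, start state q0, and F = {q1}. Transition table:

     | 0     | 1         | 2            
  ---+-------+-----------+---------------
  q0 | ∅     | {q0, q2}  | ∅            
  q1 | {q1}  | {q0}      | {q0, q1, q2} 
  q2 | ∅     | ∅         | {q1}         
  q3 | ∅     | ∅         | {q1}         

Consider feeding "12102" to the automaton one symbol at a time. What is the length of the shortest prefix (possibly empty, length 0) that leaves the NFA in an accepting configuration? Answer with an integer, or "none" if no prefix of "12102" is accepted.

2

Start in {q0}.
Read '1': {q0} → {q0, q2}.
Read '2': {q0, q2} → {q1}.
None of the earlier sets intersect F, but {q1} does.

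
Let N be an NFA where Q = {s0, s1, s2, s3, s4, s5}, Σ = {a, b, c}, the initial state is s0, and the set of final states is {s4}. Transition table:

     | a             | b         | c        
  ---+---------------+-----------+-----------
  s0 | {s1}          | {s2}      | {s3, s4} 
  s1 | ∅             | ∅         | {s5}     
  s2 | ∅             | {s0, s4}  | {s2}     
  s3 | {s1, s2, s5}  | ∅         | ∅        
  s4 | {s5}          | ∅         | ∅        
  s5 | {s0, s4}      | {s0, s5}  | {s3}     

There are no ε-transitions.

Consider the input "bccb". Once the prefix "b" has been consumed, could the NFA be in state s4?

No

Start in {s0}.
Read 'b': s0→{s2}; now {s2}.
State s4 is not in {s2}.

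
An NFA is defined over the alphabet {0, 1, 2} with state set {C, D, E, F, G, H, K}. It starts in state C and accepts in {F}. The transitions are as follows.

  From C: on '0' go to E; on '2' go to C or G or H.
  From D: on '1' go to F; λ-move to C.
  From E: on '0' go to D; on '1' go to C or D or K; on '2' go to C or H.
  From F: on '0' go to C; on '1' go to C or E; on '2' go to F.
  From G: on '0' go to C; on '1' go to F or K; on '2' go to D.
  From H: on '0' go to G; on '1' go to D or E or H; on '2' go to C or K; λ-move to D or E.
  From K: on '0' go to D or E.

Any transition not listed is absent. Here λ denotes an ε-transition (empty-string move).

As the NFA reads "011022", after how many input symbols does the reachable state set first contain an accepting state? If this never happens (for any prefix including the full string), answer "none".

Start in {C}.
Read '0': C→{E}; now {E}.
Read '1': E→{C, D, K}; now {C, D, K}.
Read '1': C→∅, D→{F}, K→∅; now {F}.
None of the earlier sets intersect F, but {F} does.

3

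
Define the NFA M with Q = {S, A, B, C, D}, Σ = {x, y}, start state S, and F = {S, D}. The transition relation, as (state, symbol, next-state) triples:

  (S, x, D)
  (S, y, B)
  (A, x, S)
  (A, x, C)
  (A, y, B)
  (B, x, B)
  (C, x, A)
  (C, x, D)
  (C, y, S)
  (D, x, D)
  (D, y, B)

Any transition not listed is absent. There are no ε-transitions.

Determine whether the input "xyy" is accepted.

No

Start in {S}.
Read 'x': S→{D}; now {D}.
Read 'y': D→{B}; now {B}.
Read 'y': B→∅; now ∅.
The final set ∅ contains no accepting state.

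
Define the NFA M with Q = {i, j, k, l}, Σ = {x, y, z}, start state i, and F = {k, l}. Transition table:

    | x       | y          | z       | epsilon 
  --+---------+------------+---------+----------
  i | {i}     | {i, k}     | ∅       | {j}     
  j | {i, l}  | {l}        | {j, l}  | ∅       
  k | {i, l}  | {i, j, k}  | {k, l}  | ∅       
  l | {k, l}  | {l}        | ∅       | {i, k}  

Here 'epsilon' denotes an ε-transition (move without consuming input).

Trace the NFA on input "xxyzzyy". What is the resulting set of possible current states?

{i, j, k, l}

Start: ε-closure({i}) = {i, j}.
Read 'x': i→{i}, j→{i, l}; union {i, l}; ε-closure = {i, j, k, l}.
Read 'x': i→{i}, j→{i, l}, k→{i, l}, l→{k, l}; union {i, k, l}; ε-closure = {i, j, k, l}.
Read 'y': i→{i, k}, j→{l}, k→{i, j, k}, l→{l}; now {i, j, k, l}.
Read 'z': i→∅, j→{j, l}, k→{k, l}, l→∅; union {j, k, l}; ε-closure = {i, j, k, l}.
Read 'z': i→∅, j→{j, l}, k→{k, l}, l→∅; union {j, k, l}; ε-closure = {i, j, k, l}.
Read 'y': i→{i, k}, j→{l}, k→{i, j, k}, l→{l}; now {i, j, k, l}.
Read 'y': i→{i, k}, j→{l}, k→{i, j, k}, l→{l}; now {i, j, k, l}.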